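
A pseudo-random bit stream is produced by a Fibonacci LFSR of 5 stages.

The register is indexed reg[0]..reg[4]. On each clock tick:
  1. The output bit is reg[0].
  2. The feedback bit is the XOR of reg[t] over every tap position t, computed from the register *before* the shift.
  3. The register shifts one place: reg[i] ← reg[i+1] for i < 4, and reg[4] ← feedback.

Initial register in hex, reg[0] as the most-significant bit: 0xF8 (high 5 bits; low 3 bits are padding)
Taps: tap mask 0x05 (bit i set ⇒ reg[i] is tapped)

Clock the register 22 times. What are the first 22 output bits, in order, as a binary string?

tick  register→output (feedback)
  0  11111→1 (0)
  1  11110→1 (0)
  2  11100→1 (0)
  3  11000→1 (1)
  4  10001→1 (1)
  5  00011→0 (0)
  6  00110→0 (1)
  7  01101→0 (1)
  8  11011→1 (1)
  9  10111→1 (0)
 10  01110→0 (1)
 11  11101→1 (0)
 12  11010→1 (1)
 13  10101→1 (0)
 14  01010→0 (0)
 15  10100→1 (0)
 16  01000→0 (0)
 17  10000→1 (1)
 18  00001→0 (0)
 19  00010→0 (0)
 20  00100→0 (1)
 21  01001→0 (0)

1111100011011101010000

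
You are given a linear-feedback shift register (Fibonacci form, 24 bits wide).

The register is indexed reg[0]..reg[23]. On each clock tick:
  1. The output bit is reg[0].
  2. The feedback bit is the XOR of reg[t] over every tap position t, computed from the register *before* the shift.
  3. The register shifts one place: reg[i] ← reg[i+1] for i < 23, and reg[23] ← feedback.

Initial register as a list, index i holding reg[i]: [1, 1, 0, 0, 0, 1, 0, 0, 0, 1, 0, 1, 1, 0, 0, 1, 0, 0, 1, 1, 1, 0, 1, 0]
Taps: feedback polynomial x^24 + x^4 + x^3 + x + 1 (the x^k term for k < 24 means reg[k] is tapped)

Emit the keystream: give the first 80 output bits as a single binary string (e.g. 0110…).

k : reg_k → out_k, fb_k
0: 110001000101100100111010 → 1, fb=0
1: 100010001011001001110100 → 1, fb=0
2: 000100010110010011101000 → 0, fb=1
3: 001000101100100111010001 → 0, fb=0
4: 010001011001001110100010 → 0, fb=1
5: 100010110010011101000101 → 1, fb=0
6: 000101100100111010001010 → 0, fb=1
7: 001011001001110100010101 → 0, fb=1
8: 010110010011101000101011 → 0, fb=1
9: 101100100111010001010111 → 1, fb=0
10: 011001001110100010101110 → 0, fb=1
11: 110010011101000101011101 → 1, fb=1
12: 100100111010001010111011 → 1, fb=0
13: 001001110100010101110110 → 0, fb=0
14: 010011101000101011101100 → 0, fb=0
15: 100111010001010111011000 → 1, fb=1
16: 001110100010101110110001 → 0, fb=0
17: 011101000101011101100010 → 0, fb=0
18: 111010001010111011000100 → 1, fb=1
19: 110100010101110110001001 → 1, fb=1
20: 101000101011101100010011 → 1, fb=1
21: 010001010111011000100111 → 0, fb=1
22: 100010101110110001001111 → 1, fb=0
23: 000101011101100010011110 → 0, fb=1
24: 001010111011000100111101 → 0, fb=1
25: 010101110110001001111011 → 0, fb=0
26: 101011101100010011110110 → 1, fb=0
27: 010111011000100111101100 → 0, fb=1
28: 101110110001001111011001 → 1, fb=1
29: 011101100010011110110011 → 0, fb=0
30: 111011000100111101100110 → 1, fb=1
31: 110110001001111011001101 → 1, fb=0
32: 101100010011110110011010 → 1, fb=0
33: 011000100111101100110100 → 0, fb=1
34: 110001001111011001101001 → 1, fb=0
35: 100010011110110011010010 → 1, fb=0
36: 000100111101100110100100 → 0, fb=1
37: 001001111011001101001001 → 0, fb=0
38: 010011110110011010010010 → 0, fb=0
39: 100111101100110100100100 → 1, fb=1
40: 001111011001101001001001 → 0, fb=0
41: 011110110011010010010010 → 0, fb=1
42: 111101100110100100100101 → 1, fb=1
43: 111011001101001001001011 → 1, fb=1
44: 110110011010010010010111 → 1, fb=0
45: 101100110100100100101110 → 1, fb=0
46: 011001101001001001011100 → 0, fb=1
47: 110011010010010010111001 → 1, fb=1
48: 100110100100100101110011 → 1, fb=1
49: 001101001001001011100111 → 0, fb=1
50: 011010010010010111001111 → 0, fb=0
51: 110100100100101110011110 → 1, fb=1
52: 101001001001011100111101 → 1, fb=1
53: 010010010010111001111011 → 0, fb=0
54: 100100100101110011110110 → 1, fb=0
55: 001001001011100111101100 → 0, fb=0
56: 010010010111001111011000 → 0, fb=0
57: 100100101110011110110000 → 1, fb=0
58: 001001011100111101100000 → 0, fb=0
59: 010010111001111011000000 → 0, fb=0
60: 100101110011110110000000 → 1, fb=0
61: 001011100111101100000000 → 0, fb=1
62: 010111001111011000000001 → 0, fb=1
63: 101110011110110000000011 → 1, fb=1
64: 011100111101100000000111 → 0, fb=0
65: 111001111011000000001110 → 1, fb=0
66: 110011110110000000011100 → 1, fb=1
67: 100111101100000000111001 → 1, fb=1
68: 001111011000000001110011 → 0, fb=0
69: 011110110000000011100110 → 0, fb=1
70: 111101100000000111001101 → 1, fb=1
71: 111011000000001110011011 → 1, fb=1
72: 110110000000011100110111 → 1, fb=0
73: 101100000000111001101110 → 1, fb=0
74: 011000000001110011011100 → 0, fb=1
75: 110000000011100110111001 → 1, fb=0
76: 100000000111001101110010 → 1, fb=1
77: 000000001110011011100101 → 0, fb=0
78: 000000011100110111001010 → 0, fb=0
79: 000000111001101110010100 → 0, fb=0

11000100010110010011101000101011101100010011110110011010010010010111001111011000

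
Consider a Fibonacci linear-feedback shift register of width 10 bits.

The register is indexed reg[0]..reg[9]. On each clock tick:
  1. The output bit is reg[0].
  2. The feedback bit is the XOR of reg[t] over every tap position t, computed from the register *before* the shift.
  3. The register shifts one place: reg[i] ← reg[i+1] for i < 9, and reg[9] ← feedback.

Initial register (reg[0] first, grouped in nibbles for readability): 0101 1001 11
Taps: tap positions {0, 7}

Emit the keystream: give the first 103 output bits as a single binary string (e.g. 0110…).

0101100111101011000110011111100101010100110011001010011111010011100001000110110010001010011011110111010

step | reg (before) | out | fb
   0 | 0101100111 | 0 | 1
   1 | 1011001111 | 1 | 0
   2 | 0110011110 | 0 | 1
   3 | 1100111101 | 1 | 0
   4 | 1001111010 | 1 | 1
   5 | 0011110101 | 0 | 1
   6 | 0111101011 | 0 | 0
   7 | 1111010110 | 1 | 0
   8 | 1110101100 | 1 | 0
   9 | 1101011000 | 1 | 1
  10 | 1010110001 | 1 | 1
  11 | 0101100011 | 0 | 0
  12 | 1011000110 | 1 | 0
  13 | 0110001100 | 0 | 1
  14 | 1100011001 | 1 | 1
  15 | 1000110011 | 1 | 1
  16 | 0001100111 | 0 | 1
  17 | 0011001111 | 0 | 1
  18 | 0110011111 | 0 | 1
  19 | 1100111111 | 1 | 0
  20 | 1001111110 | 1 | 0
  21 | 0011111100 | 0 | 1
  22 | 0111111001 | 0 | 0
  23 | 1111110010 | 1 | 1
  24 | 1111100101 | 1 | 0
  25 | 1111001010 | 1 | 1
  26 | 1110010101 | 1 | 0
  27 | 1100101010 | 1 | 1
  28 | 1001010101 | 1 | 0
  29 | 0010101010 | 0 | 0
  30 | 0101010100 | 0 | 1
  31 | 1010101001 | 1 | 1
  32 | 0101010011 | 0 | 0
  33 | 1010100110 | 1 | 0
  34 | 0101001100 | 0 | 1
  35 | 1010011001 | 1 | 1
  36 | 0100110011 | 0 | 0
  37 | 1001100110 | 1 | 0
  38 | 0011001100 | 0 | 1
  39 | 0110011001 | 0 | 0
  40 | 1100110010 | 1 | 1
  41 | 1001100101 | 1 | 0
  42 | 0011001010 | 0 | 0
  43 | 0110010100 | 0 | 1
  44 | 1100101001 | 1 | 1
  45 | 1001010011 | 1 | 1
  46 | 0010100111 | 0 | 1
  47 | 0101001111 | 0 | 1
  48 | 1010011111 | 1 | 0
  49 | 0100111110 | 0 | 1
  50 | 1001111101 | 1 | 0
  51 | 0011111010 | 0 | 0
  52 | 0111110100 | 0 | 1
  53 | 1111101001 | 1 | 1
  54 | 1111010011 | 1 | 1
  55 | 1110100111 | 1 | 0
  56 | 1101001110 | 1 | 0
  57 | 1010011100 | 1 | 0
  58 | 0100111000 | 0 | 0
  59 | 1001110000 | 1 | 1
  60 | 0011100001 | 0 | 0
  61 | 0111000010 | 0 | 0
  62 | 1110000100 | 1 | 0
  63 | 1100001000 | 1 | 1
  64 | 1000010001 | 1 | 1
  65 | 0000100011 | 0 | 0
  66 | 0001000110 | 0 | 1
  67 | 0010001101 | 0 | 1
  68 | 0100011011 | 0 | 0
  69 | 1000110110 | 1 | 0
  70 | 0001101100 | 0 | 1
  71 | 0011011001 | 0 | 0
  72 | 0110110010 | 0 | 0
  73 | 1101100100 | 1 | 0
  74 | 1011001000 | 1 | 1
  75 | 0110010001 | 0 | 0
  76 | 1100100010 | 1 | 1
  77 | 1001000101 | 1 | 0
  78 | 0010001010 | 0 | 0
  79 | 0100010100 | 0 | 1
  80 | 1000101001 | 1 | 1
  81 | 0001010011 | 0 | 0
  82 | 0010100110 | 0 | 1
  83 | 0101001101 | 0 | 1
  84 | 1010011011 | 1 | 1
  85 | 0100110111 | 0 | 1
  86 | 1001101111 | 1 | 0
  87 | 0011011110 | 0 | 1
  88 | 0110111101 | 0 | 1
  89 | 1101111011 | 1 | 1
  90 | 1011110111 | 1 | 0
  91 | 0111101110 | 0 | 1
  92 | 1111011101 | 1 | 0
  93 | 1110111010 | 1 | 1
  94 | 1101110101 | 1 | 0
  95 | 1011101010 | 1 | 1
  96 | 0111010101 | 0 | 1
  97 | 1110101011 | 1 | 1
  98 | 1101010111 | 1 | 0
  99 | 1010101110 | 1 | 0
 100 | 0101011100 | 0 | 1
 101 | 1010111001 | 1 | 1
 102 | 0101110011 | 0 | 0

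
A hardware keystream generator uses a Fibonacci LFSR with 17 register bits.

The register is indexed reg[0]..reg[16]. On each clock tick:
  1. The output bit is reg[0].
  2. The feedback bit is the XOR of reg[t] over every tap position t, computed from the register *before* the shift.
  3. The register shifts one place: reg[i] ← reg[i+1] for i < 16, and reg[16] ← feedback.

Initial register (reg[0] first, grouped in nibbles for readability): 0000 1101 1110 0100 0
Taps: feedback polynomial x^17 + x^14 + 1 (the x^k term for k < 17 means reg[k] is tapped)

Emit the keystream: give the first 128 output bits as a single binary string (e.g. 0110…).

00001101111001000000011000110100100100010011110111110110010101000111010110011001000110011111001011010110001111101011110010001110

k : reg_k → out_k, fb_k
0: 00001101111001000 → 0, fb=0
1: 00011011110010000 → 0, fb=0
2: 00110111100100000 → 0, fb=0
3: 01101111001000000 → 0, fb=0
4: 11011110010000000 → 1, fb=1
5: 10111100100000001 → 1, fb=1
6: 01111001000000011 → 0, fb=0
7: 11110010000000110 → 1, fb=0
8: 11100100000001100 → 1, fb=0
9: 11001000000011000 → 1, fb=1
10: 10010000000110001 → 1, fb=1
11: 00100000001100011 → 0, fb=0
12: 01000000011000110 → 0, fb=1
13: 10000000110001101 → 1, fb=0
14: 00000001100011010 → 0, fb=0
15: 00000011000110100 → 0, fb=1
16: 00000110001101001 → 0, fb=0
17: 00001100011010010 → 0, fb=0
18: 00011000110100100 → 0, fb=1
19: 00110001101001001 → 0, fb=0
20: 01100011010010010 → 0, fb=0
21: 11000110100100100 → 1, fb=0
22: 10001101001001000 → 1, fb=1
23: 00011010010010001 → 0, fb=0
24: 00110100100100010 → 0, fb=0
25: 01101001001000100 → 0, fb=1
26: 11010010010001001 → 1, fb=1
27: 10100100100010011 → 1, fb=1
28: 01001001000100111 → 0, fb=1
29: 10010010001001111 → 1, fb=0
30: 00100100010011110 → 0, fb=1
31: 01001000100111101 → 0, fb=1
32: 10010001001111011 → 1, fb=1
33: 00100010011110111 → 0, fb=1
34: 01000100111101111 → 0, fb=1
35: 10001001111011111 → 1, fb=0
36: 00010011110111110 → 0, fb=1
37: 00100111101111101 → 0, fb=1
38: 01001111011111011 → 0, fb=0
39: 10011110111110110 → 1, fb=0
40: 00111101111101100 → 0, fb=1
41: 01111011111011001 → 0, fb=0
42: 11110111110110010 → 1, fb=1
43: 11101111101100101 → 1, fb=0
44: 11011111011001010 → 1, fb=1
45: 10111110110010101 → 1, fb=0
46: 01111101100101010 → 0, fb=0
47: 11111011001010100 → 1, fb=0
48: 11110110010101000 → 1, fb=1
49: 11101100101010001 → 1, fb=1
50: 11011001010100011 → 1, fb=1
51: 10110010101000111 → 1, fb=0
52: 01100101010001110 → 0, fb=1
53: 11001010100011101 → 1, fb=0
54: 10010101000111010 → 1, fb=1
55: 00101010001110101 → 0, fb=1
56: 01010100011101011 → 0, fb=0
57: 10101000111010110 → 1, fb=0
58: 01010001110101100 → 0, fb=1
59: 10100011101011001 → 1, fb=1
60: 01000111010110011 → 0, fb=0
61: 10001110101100110 → 1, fb=0
62: 00011101011001100 → 0, fb=1
63: 00111010110011001 → 0, fb=0
64: 01110101100110010 → 0, fb=0
65: 11101011001100100 → 1, fb=0
66: 11010110011001000 → 1, fb=1
67: 10101100110010001 → 1, fb=1
68: 01011001100100011 → 0, fb=0
69: 10110011001000110 → 1, fb=0
70: 01100110010001100 → 0, fb=1
71: 11001100100011001 → 1, fb=1
72: 10011001000110011 → 1, fb=1
73: 00110010001100111 → 0, fb=1
74: 01100100011001111 → 0, fb=1
75: 11001000110011111 → 1, fb=0
76: 10010001100111110 → 1, fb=0
77: 00100011001111100 → 0, fb=1
78: 01000110011111001 → 0, fb=0
79: 10001100111110010 → 1, fb=1
80: 00011001111100101 → 0, fb=1
81: 00110011111001011 → 0, fb=0
82: 01100111110010110 → 0, fb=1
83: 11001111100101101 → 1, fb=0
84: 10011111001011010 → 1, fb=1
85: 00111110010110101 → 0, fb=1
86: 01111100101101011 → 0, fb=0
87: 11111001011010110 → 1, fb=0
88: 11110010110101100 → 1, fb=0
89: 11100101101011000 → 1, fb=1
90: 11001011010110001 → 1, fb=1
91: 10010110101100011 → 1, fb=1
92: 00101101011000111 → 0, fb=1
93: 01011010110001111 → 0, fb=1
94: 10110101100011111 → 1, fb=0
95: 01101011000111110 → 0, fb=1
96: 11010110001111101 → 1, fb=0
97: 10101100011111010 → 1, fb=1
98: 01011000111110101 → 0, fb=1
99: 10110001111101011 → 1, fb=1
100: 01100011111010111 → 0, fb=1
101: 11000111110101111 → 1, fb=0
102: 10001111101011110 → 1, fb=0
103: 00011111010111100 → 0, fb=1
104: 00111110101111001 → 0, fb=0
105: 01111101011110010 → 0, fb=0
106: 11111010111100100 → 1, fb=0
107: 11110101111001000 → 1, fb=1
108: 11101011110010001 → 1, fb=1
109: 11010111100100011 → 1, fb=1
110: 10101111001000111 → 1, fb=0
111: 01011110010001110 → 0, fb=1
112: 10111100100011101 → 1, fb=0
113: 01111001000111010 → 0, fb=0
114: 11110010001110100 → 1, fb=0
115: 11100100011101000 → 1, fb=1
116: 11001000111010001 → 1, fb=1
117: 10010001110100011 → 1, fb=1
118: 00100011101000111 → 0, fb=1
119: 01000111010001111 → 0, fb=1
120: 10001110100011111 → 1, fb=0
121: 00011101000111110 → 0, fb=1
122: 00111010001111101 → 0, fb=1
123: 01110100011111011 → 0, fb=0
124: 11101000111110110 → 1, fb=0
125: 11010001111101100 → 1, fb=0
126: 10100011111011000 → 1, fb=1
127: 01000111110110001 → 0, fb=0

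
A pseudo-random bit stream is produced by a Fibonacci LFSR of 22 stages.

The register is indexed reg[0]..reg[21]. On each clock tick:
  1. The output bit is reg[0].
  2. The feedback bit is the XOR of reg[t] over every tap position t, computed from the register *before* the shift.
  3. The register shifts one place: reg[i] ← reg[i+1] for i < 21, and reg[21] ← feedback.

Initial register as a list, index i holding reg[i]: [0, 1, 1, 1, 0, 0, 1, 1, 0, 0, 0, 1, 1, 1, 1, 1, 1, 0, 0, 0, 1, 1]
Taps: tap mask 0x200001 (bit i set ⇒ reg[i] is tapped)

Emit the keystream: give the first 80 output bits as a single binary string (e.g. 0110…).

01110011000111111000111010001000010101000010110000111110011000001101111101010001

tick  register→output (feedback)
  0  0111001100011111100011→0 (1)
  1  1110011000111111000111→1 (0)
  2  1100110001111110001110→1 (1)
  3  1001100011111100011101→1 (0)
  4  0011000111111000111010→0 (0)
  5  0110001111110001110100→0 (0)
  6  1100011111100011101000→1 (1)
  7  1000111111000111010001→1 (0)
  8  0001111110001110100010→0 (0)
  9  0011111100011101000100→0 (0)
 10  0111111000111010001000→0 (0)
 11  1111110001110100010000→1 (1)
 12  1111100011101000100001→1 (0)
 13  1111000111010001000010→1 (1)
 14  1110001110100010000101→1 (0)
 15  1100011101000100001010→1 (1)
 16  1000111010001000010101→1 (0)
 17  0001110100010000101010→0 (0)
 18  0011101000100001010100→0 (0)
 19  0111010001000010101000→0 (0)
 20  1110100010000101010000→1 (1)
 21  1101000100001010100001→1 (0)
 22  1010001000010101000010→1 (1)
 23  0100010000101010000101→0 (1)
 24  1000100001010100001011→1 (0)
 25  0001000010101000010110→0 (0)
 26  0010000101010000101100→0 (0)
 27  0100001010100001011000→0 (0)
 28  1000010101000010110000→1 (1)
 29  0000101010000101100001→0 (1)
 30  0001010100001011000011→0 (1)
 31  0010101000010110000111→0 (1)
 32  0101010000101100001111→0 (1)
 33  1010100001011000011111→1 (0)
 34  0101000010110000111110→0 (0)
 35  1010000101100001111100→1 (1)
 36  0100001011000011111001→0 (1)
 37  1000010110000111110011→1 (0)
 38  0000101100001111100110→0 (0)
 39  0001011000011111001100→0 (0)
 40  0010110000111110011000→0 (0)
 41  0101100001111100110000→0 (0)
 42  1011000011111001100000→1 (1)
 43  0110000111110011000001→0 (1)
 44  1100001111100110000011→1 (0)
 45  1000011111001100000110→1 (1)
 46  0000111110011000001101→0 (1)
 47  0001111100110000011011→0 (1)
 48  0011111001100000110111→0 (1)
 49  0111110011000001101111→0 (1)
 50  1111100110000011011111→1 (0)
 51  1111001100000110111110→1 (1)
 52  1110011000001101111101→1 (0)
 53  1100110000011011111010→1 (1)
 54  1001100000110111110101→1 (0)
 55  0011000001101111101010→0 (0)
 56  0110000011011111010100→0 (0)
 57  1100000110111110101000→1 (1)
 58  1000001101111101010001→1 (0)
 59  0000011011111010100010→0 (0)
 60  0000110111110101000100→0 (0)
 61  0001101111101010001000→0 (0)
 62  0011011111010100010000→0 (0)
 63  0110111110101000100000→0 (0)
 64  1101111101010001000000→1 (1)
 65  1011111010100010000001→1 (0)
 66  0111110101000100000010→0 (0)
 67  1111101010001000000100→1 (1)
 68  1111010100010000001001→1 (0)
 69  1110101000100000010010→1 (1)
 70  1101010001000000100101→1 (0)
 71  1010100010000001001010→1 (1)
 72  0101000100000010010101→0 (1)
 73  1010001000000100101011→1 (0)
 74  0100010000001001010110→0 (0)
 75  1000100000010010101100→1 (1)
 76  0001000000100101011001→0 (1)
 77  0010000001001010110011→0 (1)
 78  0100000010010101100111→0 (1)
 79  1000000100101011001111→1 (0)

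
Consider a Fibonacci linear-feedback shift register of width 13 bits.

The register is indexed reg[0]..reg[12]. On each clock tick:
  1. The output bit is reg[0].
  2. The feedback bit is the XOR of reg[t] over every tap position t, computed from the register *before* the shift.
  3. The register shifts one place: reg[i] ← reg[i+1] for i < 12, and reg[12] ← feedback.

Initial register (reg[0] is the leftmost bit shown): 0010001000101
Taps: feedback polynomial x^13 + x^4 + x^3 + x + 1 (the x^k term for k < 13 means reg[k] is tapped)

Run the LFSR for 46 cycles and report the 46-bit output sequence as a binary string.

k : reg_k → out_k, fb_k
0: 0010001000101 → 0, fb=0
1: 0100010001010 → 0, fb=1
2: 1000100010101 → 1, fb=0
3: 0001000101010 → 0, fb=1
4: 0010001010101 → 0, fb=0
5: 0100010101010 → 0, fb=1
6: 1000101010101 → 1, fb=0
7: 0001010101010 → 0, fb=1
8: 0010101010101 → 0, fb=1
9: 0101010101011 → 0, fb=0
10: 1010101010110 → 1, fb=0
11: 0101010101100 → 0, fb=0
12: 1010101011000 → 1, fb=0
13: 0101010110000 → 0, fb=0
14: 1010101100000 → 1, fb=0
15: 0101011000000 → 0, fb=0
16: 1010110000000 → 1, fb=0
17: 0101100000000 → 0, fb=1
18: 1011000000001 → 1, fb=0
19: 0110000000010 → 0, fb=1
20: 1100000000101 → 1, fb=0
21: 1000000001010 → 1, fb=1
22: 0000000010101 → 0, fb=0
23: 0000000101010 → 0, fb=0
24: 0000001010100 → 0, fb=0
25: 0000010101000 → 0, fb=0
26: 0000101010000 → 0, fb=1
27: 0001010100001 → 0, fb=1
28: 0010101000011 → 0, fb=1
29: 0101010000111 → 0, fb=0
30: 1010100001110 → 1, fb=0
31: 0101000011100 → 0, fb=0
32: 1010000111000 → 1, fb=1
33: 0100001110001 → 0, fb=1
34: 1000011100011 → 1, fb=1
35: 0000111000111 → 0, fb=1
36: 0001110001111 → 0, fb=0
37: 0011100011110 → 0, fb=0
38: 0111000111100 → 0, fb=0
39: 1110001111000 → 1, fb=0
40: 1100011110000 → 1, fb=0
41: 1000111100000 → 1, fb=0
42: 0001111000000 → 0, fb=0
43: 0011110000000 → 0, fb=0
44: 0111100000000 → 0, fb=1
45: 1111000000001 → 1, fb=1

0010001000101010101011000000001010100001110001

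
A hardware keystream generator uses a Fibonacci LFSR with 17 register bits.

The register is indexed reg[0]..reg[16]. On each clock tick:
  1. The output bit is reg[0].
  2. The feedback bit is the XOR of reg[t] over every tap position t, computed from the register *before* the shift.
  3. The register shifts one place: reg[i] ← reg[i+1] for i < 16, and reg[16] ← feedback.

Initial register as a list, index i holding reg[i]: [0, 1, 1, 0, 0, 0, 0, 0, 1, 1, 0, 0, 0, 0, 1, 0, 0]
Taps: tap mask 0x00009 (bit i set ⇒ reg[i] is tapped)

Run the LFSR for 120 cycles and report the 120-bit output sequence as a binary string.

011000001100001000110011011010011101010000010011101110100100011100110100001111110100101011100010100011101111101101111100

tick  register→output (feedback)
  0  01100000110000100→0 (0)
  1  11000001100001000→1 (1)
  2  10000011000010001→1 (1)
  3  00000110000100011→0 (0)
  4  00001100001000110→0 (0)
  5  00011000010001100→0 (1)
  6  00110000100011001→0 (1)
  7  01100001000110011→0 (0)
  8  11000010001100110→1 (1)
  9  10000100011001101→1 (1)
 10  00001000110011011→0 (0)
 11  00010001100110110→0 (1)
 12  00100011001101101→0 (0)
 13  01000110011011010→0 (0)
 14  10001100110110100→1 (1)
 15  00011001101101001→0 (1)
 16  00110011011010011→0 (1)
 17  01100110110100111→0 (0)
 18  11001101101001110→1 (1)
 19  10011011010011101→1 (0)
 20  00110110100111010→0 (1)
 21  01101101001110101→0 (0)
 22  11011010011101010→1 (0)
 23  10110100111010100→1 (0)
 24  01101001110101000→0 (0)
 25  11010011101010000→1 (0)
 26  10100111010100000→1 (1)
 27  01001110101000001→0 (0)
 28  10011101010000010→1 (0)
 29  00111010100000100→0 (1)
 30  01110101000001001→0 (1)
 31  11101010000010011→1 (1)
 32  11010100000100111→1 (0)
 33  10101000001001110→1 (1)
 34  01010000010011101→0 (1)
 35  10100000100111011→1 (1)
 36  01000001001110111→0 (0)
 37  10000010011101110→1 (1)
 38  00000100111011101→0 (0)
 39  00001001110111010→0 (0)
 40  00010011101110100→0 (1)
 41  00100111011101001→0 (0)
 42  01001110111010010→0 (0)
 43  10011101110100100→1 (0)
 44  00111011101001000→0 (1)
 45  01110111010010001→0 (1)
 46  11101110100100011→1 (1)
 47  11011101001000111→1 (0)
 48  10111010010001110→1 (0)
 49  01110100100011100→0 (1)
 50  11101001000111001→1 (1)
 51  11010010001110011→1 (0)
 52  10100100011100110→1 (1)
 53  01001000111001101→0 (0)
 54  10010001110011010→1 (0)
 55  00100011100110100→0 (0)
 56  01000111001101000→0 (0)
 57  10001110011010000→1 (1)
 58  00011100110100001→0 (1)
 59  00111001101000011→0 (1)
 60  01110011010000111→0 (1)
 61  11100110100001111→1 (1)
 62  11001101000011111→1 (1)
 63  10011010000111111→1 (0)
 64  00110100001111110→0 (1)
 65  01101000011111101→0 (0)
 66  11010000111111010→1 (0)
 67  10100001111110100→1 (1)
 68  01000011111101001→0 (0)
 69  10000111111010010→1 (1)
 70  00001111110100101→0 (0)
 71  00011111101001010→0 (1)
 72  00111111010010101→0 (1)
 73  01111110100101011→0 (1)
 74  11111101001010111→1 (0)
 75  11111010010101110→1 (0)
 76  11110100101011100→1 (0)
 77  11101001010111000→1 (1)
 78  11010010101110001→1 (0)
 79  10100101011100010→1 (1)
 80  01001010111000101→0 (0)
 81  10010101110001010→1 (0)
 82  00101011100010100→0 (0)
 83  01010111000101000→0 (1)
 84  10101110001010001→1 (1)
 85  01011100010100011→0 (1)
 86  10111000101000111→1 (0)
 87  01110001010001110→0 (1)
 88  11100010100011101→1 (1)
 89  11000101000111011→1 (1)
 90  10001010001110111→1 (1)
 91  00010100011101111→0 (1)
 92  00101000111011111→0 (0)
 93  01010001110111110→0 (1)
 94  10100011101111101→1 (1)
 95  01000111011111011→0 (0)
 96  10001110111110110→1 (1)
 97  00011101111101101→0 (1)
 98  00111011111011011→0 (1)
 99  01110111110110111→0 (1)
100  11101111101101111→1 (1)
101  11011111011011111→1 (0)
102  10111110110111110→1 (0)
103  01111101101111100→0 (1)
104  11111011011111001→1 (0)
105  11110110111110010→1 (0)
106  11101101111100100→1 (1)
107  11011011111001001→1 (0)
108  10110111110010010→1 (0)
109  01101111100100100→0 (0)
110  11011111001001000→1 (0)
111  10111110010010000→1 (0)
112  01111100100100000→0 (1)
113  11111001001000001→1 (0)
114  11110010010000010→1 (0)
115  11100100100000100→1 (1)
116  11001001000001001→1 (1)
117  10010010000010011→1 (0)
118  00100100000100110→0 (0)
119  01001000001001100→0 (0)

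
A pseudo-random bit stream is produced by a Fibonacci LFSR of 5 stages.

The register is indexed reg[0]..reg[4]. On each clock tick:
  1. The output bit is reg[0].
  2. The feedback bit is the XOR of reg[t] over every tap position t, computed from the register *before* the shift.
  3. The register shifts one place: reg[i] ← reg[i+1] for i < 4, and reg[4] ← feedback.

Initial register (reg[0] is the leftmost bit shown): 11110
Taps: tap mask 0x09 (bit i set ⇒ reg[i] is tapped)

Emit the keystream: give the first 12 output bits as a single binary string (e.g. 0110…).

111100110100

k : reg_k → out_k, fb_k
0: 11110 → 1, fb=0
1: 11100 → 1, fb=1
2: 11001 → 1, fb=1
3: 10011 → 1, fb=0
4: 00110 → 0, fb=1
5: 01101 → 0, fb=0
6: 11010 → 1, fb=0
7: 10100 → 1, fb=1
8: 01001 → 0, fb=0
9: 10010 → 1, fb=0
10: 00100 → 0, fb=0
11: 01000 → 0, fb=0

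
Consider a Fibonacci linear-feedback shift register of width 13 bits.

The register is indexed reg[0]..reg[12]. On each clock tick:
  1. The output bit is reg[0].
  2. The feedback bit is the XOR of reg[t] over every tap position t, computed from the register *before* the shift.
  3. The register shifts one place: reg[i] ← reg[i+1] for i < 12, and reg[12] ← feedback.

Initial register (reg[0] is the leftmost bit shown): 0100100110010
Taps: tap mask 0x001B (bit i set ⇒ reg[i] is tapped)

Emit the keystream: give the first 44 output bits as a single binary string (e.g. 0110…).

01001001100100000111100110100110111011011001

step | reg (before) | out | fb
   0 | 0100100110010 | 0 | 0
   1 | 1001001100100 | 1 | 0
   2 | 0010011001000 | 0 | 0
   3 | 0100110010000 | 0 | 0
   4 | 1001100100000 | 1 | 1
   5 | 0011001000001 | 0 | 1
   6 | 0110010000011 | 0 | 1
   7 | 1100100000111 | 1 | 1
   8 | 1001000001111 | 1 | 0
   9 | 0010000011110 | 0 | 0
  10 | 0100000111100 | 0 | 1
  11 | 1000001111001 | 1 | 1
  12 | 0000011110011 | 0 | 0
  13 | 0000111100110 | 0 | 1
  14 | 0001111001101 | 0 | 0
  15 | 0011110011010 | 0 | 0
  16 | 0111100110100 | 0 | 1
  17 | 1111001101001 | 1 | 1
  18 | 1110011010011 | 1 | 0
  19 | 1100110100110 | 1 | 1
  20 | 1001101001101 | 1 | 1
  21 | 0011010011011 | 0 | 1
  22 | 0110100110111 | 0 | 0
  23 | 1101001101110 | 1 | 1
  24 | 1010011011101 | 1 | 1
  25 | 0100110111011 | 0 | 0
  26 | 1001101110110 | 1 | 1
  27 | 0011011101101 | 0 | 1
  28 | 0110111011011 | 0 | 0
  29 | 1101110110110 | 1 | 0
  30 | 1011101101100 | 1 | 1
  31 | 0111011011001 | 0 | 0
  32 | 1110110110010 | 1 | 1
  33 | 1101101100101 | 1 | 0
  34 | 1011011001010 | 1 | 0
  35 | 0110110010100 | 0 | 0
  36 | 1101100101000 | 1 | 0
  37 | 1011001010000 | 1 | 0
  38 | 0110010100000 | 0 | 1
  39 | 1100101000001 | 1 | 1
  40 | 1001010000011 | 1 | 0
  41 | 0010100000110 | 0 | 1
  42 | 0101000001101 | 0 | 0
  43 | 1010000011010 | 1 | 1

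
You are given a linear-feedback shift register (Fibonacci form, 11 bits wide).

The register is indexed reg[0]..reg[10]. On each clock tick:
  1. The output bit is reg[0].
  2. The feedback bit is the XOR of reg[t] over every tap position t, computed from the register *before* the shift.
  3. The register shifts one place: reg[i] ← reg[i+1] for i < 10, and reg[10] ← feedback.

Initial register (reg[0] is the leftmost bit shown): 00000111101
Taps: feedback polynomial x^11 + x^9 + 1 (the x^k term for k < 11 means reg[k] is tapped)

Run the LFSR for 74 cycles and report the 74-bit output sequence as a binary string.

00000111101010100110111011110001101100101001001011101000010011101010000110

step | reg (before) | out | fb
   0 | 00000111101 | 0 | 0
   1 | 00001111010 | 0 | 1
   2 | 00011110101 | 0 | 0
   3 | 00111101010 | 0 | 1
   4 | 01111010101 | 0 | 0
   5 | 11110101010 | 1 | 0
   6 | 11101010100 | 1 | 1
   7 | 11010101001 | 1 | 1
   8 | 10101010011 | 1 | 0
   9 | 01010100110 | 0 | 1
  10 | 10101001101 | 1 | 1
  11 | 01010011011 | 0 | 1
  12 | 10100110111 | 1 | 0
  13 | 01001101110 | 0 | 1
  14 | 10011011101 | 1 | 1
  15 | 00110111011 | 0 | 1
  16 | 01101110111 | 0 | 1
  17 | 11011101111 | 1 | 0
  18 | 10111011110 | 1 | 0
  19 | 01110111100 | 0 | 0
  20 | 11101111000 | 1 | 1
  21 | 11011110001 | 1 | 1
  22 | 10111100011 | 1 | 0
  23 | 01111000110 | 0 | 1
  24 | 11110001101 | 1 | 1
  25 | 11100011011 | 1 | 0
  26 | 11000110110 | 1 | 0
  27 | 10001101100 | 1 | 1
  28 | 00011011001 | 0 | 0
  29 | 00110110010 | 0 | 1
  30 | 01101100101 | 0 | 0
  31 | 11011001010 | 1 | 0
  32 | 10110010100 | 1 | 1
  33 | 01100101001 | 0 | 0
  34 | 11001010010 | 1 | 0
  35 | 10010100100 | 1 | 1
  36 | 00101001001 | 0 | 0
  37 | 01010010010 | 0 | 1
  38 | 10100100101 | 1 | 1
  39 | 01001001011 | 0 | 1
  40 | 10010010111 | 1 | 0
  41 | 00100101110 | 0 | 1
  42 | 01001011101 | 0 | 0
  43 | 10010111010 | 1 | 0
  44 | 00101110100 | 0 | 0
  45 | 01011101000 | 0 | 0
  46 | 10111010000 | 1 | 1
  47 | 01110100001 | 0 | 0
  48 | 11101000010 | 1 | 0
  49 | 11010000100 | 1 | 1
  50 | 10100001001 | 1 | 1
  51 | 01000010011 | 0 | 1
  52 | 10000100111 | 1 | 0
  53 | 00001001110 | 0 | 1
  54 | 00010011101 | 0 | 0
  55 | 00100111010 | 0 | 1
  56 | 01001110101 | 0 | 0
  57 | 10011101010 | 1 | 0
  58 | 00111010100 | 0 | 0
  59 | 01110101000 | 0 | 0
  60 | 11101010000 | 1 | 1
  61 | 11010100001 | 1 | 1
  62 | 10101000011 | 1 | 0
  63 | 01010000110 | 0 | 1
  64 | 10100001101 | 1 | 1
  65 | 01000011011 | 0 | 1
  66 | 10000110111 | 1 | 0
  67 | 00001101110 | 0 | 1
  68 | 00011011101 | 0 | 0
  69 | 00110111010 | 0 | 1
  70 | 01101110101 | 0 | 0
  71 | 11011101010 | 1 | 0
  72 | 10111010100 | 1 | 1
  73 | 01110101001 | 0 | 0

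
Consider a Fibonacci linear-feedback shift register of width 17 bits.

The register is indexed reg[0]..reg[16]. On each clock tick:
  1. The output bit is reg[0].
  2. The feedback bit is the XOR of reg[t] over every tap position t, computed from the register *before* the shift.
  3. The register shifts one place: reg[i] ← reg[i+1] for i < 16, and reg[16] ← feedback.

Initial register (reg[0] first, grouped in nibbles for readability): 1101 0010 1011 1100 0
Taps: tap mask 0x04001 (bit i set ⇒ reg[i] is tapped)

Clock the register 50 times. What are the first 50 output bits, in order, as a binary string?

step | reg (before) | out | fb
   0 | 11010010101111000 | 1 | 1
   1 | 10100101011110001 | 1 | 1
   2 | 01001010111100011 | 0 | 0
   3 | 10010101111000110 | 1 | 0
   4 | 00101011110001100 | 0 | 1
   5 | 01010111100011001 | 0 | 0
   6 | 10101111000110010 | 1 | 1
   7 | 01011110001100101 | 0 | 1
   8 | 10111100011001011 | 1 | 1
   9 | 01111000110010111 | 0 | 1
  10 | 11110001100101111 | 1 | 0
  11 | 11100011001011110 | 1 | 0
  12 | 11000110010111100 | 1 | 0
  13 | 10001100101111000 | 1 | 1
  14 | 00011001011110001 | 0 | 0
  15 | 00110010111100010 | 0 | 0
  16 | 01100101111000100 | 0 | 1
  17 | 11001011110001001 | 1 | 1
  18 | 10010111100010011 | 1 | 1
  19 | 00101111000100111 | 0 | 1
  20 | 01011110001001111 | 0 | 1
  21 | 10111100010011111 | 1 | 0
  22 | 01111000100111110 | 0 | 1
  23 | 11110001001111101 | 1 | 0
  24 | 11100010011111010 | 1 | 1
  25 | 11000100111110101 | 1 | 0
  26 | 10001001111101010 | 1 | 1
  27 | 00010011111010101 | 0 | 1
  28 | 00100111110101011 | 0 | 0
  29 | 01001111101010110 | 0 | 1
  30 | 10011111010101101 | 1 | 0
  31 | 00111110101011010 | 0 | 0
  32 | 01111101010110100 | 0 | 1
  33 | 11111010101101001 | 1 | 1
  34 | 11110101011010011 | 1 | 1
  35 | 11101010110100111 | 1 | 0
  36 | 11010101101001110 | 1 | 0
  37 | 10101011010011100 | 1 | 0
  38 | 01010110100111000 | 0 | 0
  39 | 10101101001110000 | 1 | 1
  40 | 01011010011100001 | 0 | 0
  41 | 10110100111000010 | 1 | 1
  42 | 01101001110000101 | 0 | 1
  43 | 11010011100001011 | 1 | 1
  44 | 10100111000010111 | 1 | 0
  45 | 01001110000101110 | 0 | 1
  46 | 10011100001011101 | 1 | 0
  47 | 00111000010111010 | 0 | 0
  48 | 01110000101110100 | 0 | 1
  49 | 11100001011101001 | 1 | 1

11010010101111000110010111100010011111010101101001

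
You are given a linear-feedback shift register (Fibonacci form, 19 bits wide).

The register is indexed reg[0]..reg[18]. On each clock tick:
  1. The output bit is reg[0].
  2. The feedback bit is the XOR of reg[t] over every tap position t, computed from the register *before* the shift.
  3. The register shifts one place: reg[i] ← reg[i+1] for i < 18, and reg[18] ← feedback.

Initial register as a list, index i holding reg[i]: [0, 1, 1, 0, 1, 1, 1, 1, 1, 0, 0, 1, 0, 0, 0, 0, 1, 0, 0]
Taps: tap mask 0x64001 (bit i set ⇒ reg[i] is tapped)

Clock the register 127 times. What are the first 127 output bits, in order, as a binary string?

step | reg (before) | out | fb
   0 | 0110111110010000100 | 0 | 0
   1 | 1101111100100001000 | 1 | 1
   2 | 1011111001000010001 | 1 | 1
   3 | 0111110010000100011 | 0 | 0
   4 | 1111100100001000110 | 1 | 0
   5 | 1111001000010001100 | 1 | 1
   6 | 1110010000100011001 | 1 | 1
   7 | 1100100001000110011 | 1 | 0
   8 | 1001000010001100110 | 1 | 0
   9 | 0010000100011001100 | 0 | 0
  10 | 0100001000110011000 | 0 | 1
  11 | 1000010001100110001 | 1 | 1
  12 | 0000100011001100011 | 0 | 0
  13 | 0001000110011000110 | 0 | 1
  14 | 0010001100110001101 | 0 | 1
  15 | 0100011001100011011 | 0 | 1
  16 | 1000110011000110111 | 1 | 0
  17 | 0001100110001101110 | 0 | 1
  18 | 0011001100011011101 | 0 | 0
  19 | 0110011000110111010 | 0 | 0
  20 | 1100110001101110100 | 1 | 0
  21 | 1001100011011101000 | 1 | 1
  22 | 0011000110111010001 | 0 | 0
  23 | 0110001101110100010 | 0 | 1
  24 | 1100011011101000101 | 1 | 0
  25 | 1000110111010001010 | 1 | 0
  26 | 0001101110100010100 | 0 | 1
  27 | 0011011101000101001 | 0 | 1
  28 | 0110111010001010011 | 0 | 1
  29 | 1101110100010100111 | 1 | 1
  30 | 1011101000101001111 | 1 | 1
  31 | 0111010001010011111 | 0 | 1
  32 | 1110100010100111111 | 1 | 0
  33 | 1101000101001111110 | 1 | 1
  34 | 1010001010011111101 | 1 | 1
  35 | 0100010100111111011 | 0 | 1
  36 | 1000101001111110111 | 1 | 0
  37 | 0001010011111101110 | 0 | 1
  38 | 0010100111111011101 | 0 | 0
  39 | 0101001111110111010 | 0 | 0
  40 | 1010011111101110100 | 1 | 0
  41 | 0100111111011101000 | 0 | 0
  42 | 1001111110111010000 | 1 | 0
  43 | 0011111101110100000 | 0 | 0
  44 | 0111111011101000000 | 0 | 0
  45 | 1111110111010000000 | 1 | 1
  46 | 1111101110100000001 | 1 | 0
  47 | 1111011101000000010 | 1 | 0
  48 | 1110111010000000100 | 1 | 1
  49 | 1101110100000001001 | 1 | 0
  50 | 1011101000000010010 | 1 | 1
  51 | 0111010000000100101 | 0 | 1
  52 | 1110100000001001011 | 1 | 1
  53 | 1101000000010010111 | 1 | 0
  54 | 1010000000100101110 | 1 | 0
  55 | 0100000001001011100 | 0 | 1
  56 | 1000000010010111001 | 1 | 1
  57 | 0000000100101110011 | 0 | 1
  58 | 0000001001011100111 | 0 | 0
  59 | 0000010010111001110 | 0 | 1
  60 | 0000100101110011101 | 0 | 0
  61 | 0001001011100111010 | 0 | 0
  62 | 0010010111001110100 | 0 | 1
  63 | 0100101110011101001 | 0 | 1
  64 | 1001011100111010011 | 1 | 0
  65 | 0010111001110100110 | 0 | 1
  66 | 0101110011101001101 | 0 | 1
  67 | 1011100111010011011 | 1 | 0
  68 | 0111001110100110110 | 0 | 0
  69 | 1110011101001101100 | 1 | 1
  70 | 1100111010011011001 | 1 | 1
  71 | 1001110100110110011 | 1 | 0
  72 | 0011101001101100110 | 0 | 1
  73 | 0111010011011001101 | 0 | 1
  74 | 1110100110110011011 | 1 | 0
  75 | 1101001101100110110 | 1 | 1
  76 | 1010011011001101101 | 1 | 0
  77 | 0100110110011011010 | 0 | 0
  78 | 1001101100110110100 | 1 | 0
  79 | 0011011001101101000 | 0 | 0
  80 | 0110110011011010000 | 0 | 1
  81 | 1101100110110100001 | 1 | 0
  82 | 1011001101101000010 | 1 | 0
  83 | 0110011011010000100 | 0 | 0
  84 | 1100110110100001000 | 1 | 1
  85 | 1001101101000010001 | 1 | 1
  86 | 0011011010000100011 | 0 | 0
  87 | 0110110100001000110 | 0 | 1
  88 | 1101101000010001101 | 1 | 0
  89 | 1011010000100011010 | 1 | 1
  90 | 0110100001000110101 | 0 | 0
  91 | 1101000010001101010 | 1 | 0
  92 | 1010000100011010100 | 1 | 0
  93 | 0100001000110101000 | 0 | 0
  94 | 1000010001101010000 | 1 | 0
  95 | 0000100011010100000 | 0 | 0
  96 | 0001000110101000000 | 0 | 0
  97 | 0010001101010000000 | 0 | 0
  98 | 0100011010100000000 | 0 | 0
  99 | 1000110101000000000 | 1 | 1
 100 | 0001101010000000001 | 0 | 1
 101 | 0011010100000000011 | 0 | 0
 102 | 0110101000000000110 | 0 | 1
 103 | 1101010000000001101 | 1 | 0
 104 | 1010100000000011010 | 1 | 1
 105 | 0101000000000110101 | 0 | 0
 106 | 1010000000001101010 | 1 | 0
 107 | 0100000000011010100 | 0 | 1
 108 | 1000000000110101001 | 1 | 0
 109 | 0000000001101010010 | 0 | 0
 110 | 0000000011010100100 | 0 | 0
 111 | 0000000110101001000 | 0 | 0
 112 | 0000001101010010000 | 0 | 1
 113 | 0000011010100100001 | 0 | 1
 114 | 0000110101001000011 | 0 | 0
 115 | 0001101010010000110 | 0 | 1
 116 | 0011010100100001101 | 0 | 1
 117 | 0110101001000011011 | 0 | 1
 118 | 1101010010000110111 | 1 | 0
 119 | 1010100100001101110 | 1 | 0
 120 | 0101001000011011100 | 0 | 1
 121 | 1010010000110111001 | 1 | 1
 122 | 0100100001101110011 | 0 | 1
 123 | 1001000011011100111 | 1 | 1
 124 | 0010000110111001111 | 0 | 0
 125 | 0100001101110011110 | 0 | 0
 126 | 1000011011100111100 | 1 | 0

0110111110010000100011001100011011101000101001111110111010000000100101110011101001101100110110100001000110101000000000110101001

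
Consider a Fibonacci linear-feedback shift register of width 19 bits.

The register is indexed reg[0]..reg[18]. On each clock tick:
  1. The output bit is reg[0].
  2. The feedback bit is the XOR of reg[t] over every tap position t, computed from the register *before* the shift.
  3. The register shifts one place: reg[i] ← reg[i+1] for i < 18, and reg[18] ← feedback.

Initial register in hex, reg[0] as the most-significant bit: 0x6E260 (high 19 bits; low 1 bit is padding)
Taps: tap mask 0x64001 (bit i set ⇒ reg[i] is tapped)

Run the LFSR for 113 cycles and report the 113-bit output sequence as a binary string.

01101110001001100001000111010101111001110110110010100001001100000001110100001000011011010000110001010010111100110

step | reg (before) | out | fb
   0 | 0110111000100110000 | 0 | 1
   1 | 1101110001001100001 | 1 | 0
   2 | 1011100010011000010 | 1 | 0
   3 | 0111000100110000100 | 0 | 0
   4 | 1110001001100001000 | 1 | 1
   5 | 1100010011000010001 | 1 | 1
   6 | 1000100110000100011 | 1 | 1
   7 | 0001001100001000111 | 0 | 0
   8 | 0010011000010001110 | 0 | 1
   9 | 0100110000100011101 | 0 | 0
  10 | 1001100001000111010 | 1 | 1
  11 | 0011000010001110101 | 0 | 0
  12 | 0110000100011101010 | 0 | 1
  13 | 1100001000111010101 | 1 | 1
  14 | 1000010001110101011 | 1 | 1
  15 | 0000100011101010111 | 0 | 1
  16 | 0001000111010101111 | 0 | 0
  17 | 0010001110101011110 | 0 | 0
  18 | 0100011101010111100 | 0 | 1
  19 | 1000111010101111001 | 1 | 1
  20 | 0001110101011110011 | 0 | 1
  21 | 0011101010111100111 | 0 | 0
  22 | 0111010101111001110 | 0 | 1
  23 | 1110101011110011101 | 1 | 1
  24 | 1101010111100111011 | 1 | 0
  25 | 1010101111001110110 | 1 | 1
  26 | 0101011110011101101 | 0 | 1
  27 | 1010111100111011011 | 1 | 0
  28 | 0101111001110110110 | 0 | 0
  29 | 1011110011101101100 | 1 | 1
  30 | 0111100111011011001 | 0 | 0
  31 | 1111001110110110010 | 1 | 1
  32 | 1110011101101100101 | 1 | 0
  33 | 1100111011011001010 | 1 | 0
  34 | 1001110110110010100 | 1 | 0
  35 | 0011101101100101000 | 0 | 0
  36 | 0111011011001010000 | 0 | 1
  37 | 1110110110010100001 | 1 | 0
  38 | 1101101100101000010 | 1 | 0
  39 | 1011011001010000100 | 1 | 1
  40 | 0110110010100001001 | 0 | 1
  41 | 1101100101000010011 | 1 | 0
  42 | 1011001010000100110 | 1 | 0
  43 | 0110010100001001100 | 0 | 0
  44 | 1100101000010011000 | 1 | 0
  45 | 1001010000100110000 | 1 | 0
  46 | 0010100001001100000 | 0 | 0
  47 | 0101000010011000000 | 0 | 0
  48 | 1010000100110000000 | 1 | 1
  49 | 0100001001100000001 | 0 | 1
  50 | 1000010011000000011 | 1 | 1
  51 | 0000100110000000111 | 0 | 0
  52 | 0001001100000001110 | 0 | 1
  53 | 0010011000000011101 | 0 | 0
  54 | 0100110000000111010 | 0 | 0
  55 | 1001100000001110100 | 1 | 0
  56 | 0011000000011101000 | 0 | 0
  57 | 0110000000111010000 | 0 | 1
  58 | 1100000001110100001 | 1 | 0
  59 | 1000000011101000010 | 1 | 0
  60 | 0000000111010000100 | 0 | 0
  61 | 0000001110100001000 | 0 | 0
  62 | 0000011101000010000 | 0 | 1
  63 | 0000111010000100001 | 0 | 1
  64 | 0001110100001000011 | 0 | 0
  65 | 0011101000010000110 | 0 | 1
  66 | 0111010000100001101 | 0 | 1
  67 | 1110100001000011011 | 1 | 0
  68 | 1101000010000110110 | 1 | 1
  69 | 1010000100001101101 | 1 | 0
  70 | 0100001000011011010 | 0 | 0
  71 | 1000010000110110100 | 1 | 0
  72 | 0000100001101101000 | 0 | 0
  73 | 0001000011011010000 | 0 | 1
  74 | 0010000110110100001 | 0 | 1
  75 | 0100001101101000011 | 0 | 0
  76 | 1000011011010000110 | 1 | 0
  77 | 0000110110100001100 | 0 | 0
  78 | 0001101101000011000 | 0 | 1
  79 | 0011011010000110001 | 0 | 0
  80 | 0110110100001100010 | 0 | 1
  81 | 1101101000011000101 | 1 | 0
  82 | 1011010000110001010 | 1 | 0
  83 | 0110100001100010100 | 0 | 1
  84 | 1101000011000101001 | 1 | 0
  85 | 1010000110001010010 | 1 | 1
  86 | 0100001100010100101 | 0 | 1
  87 | 1000011000101001011 | 1 | 1
  88 | 0000110001010010111 | 0 | 1
  89 | 0001100010100101111 | 0 | 0
  90 | 0011000101001011110 | 0 | 0
  91 | 0110001010010111100 | 0 | 1
  92 | 1100010100101111001 | 1 | 1
  93 | 1000101001011110011 | 1 | 0
  94 | 0001010010111100110 | 0 | 1
  95 | 0010100101111001101 | 0 | 1
  96 | 0101001011110011011 | 0 | 1
  97 | 1010010111100110111 | 1 | 0
  98 | 0100101111001101110 | 0 | 1
  99 | 1001011110011011101 | 1 | 1
 100 | 0010111100110111011 | 0 | 1
 101 | 0101111001101110111 | 0 | 1
 102 | 1011110011011101111 | 1 | 1
 103 | 0111100110111011111 | 0 | 1
 104 | 1111001101110111111 | 1 | 0
 105 | 1110011011101111110 | 1 | 1
 106 | 1100110111011111101 | 1 | 1
 107 | 1001101110111111011 | 1 | 0
 108 | 0011011101111110110 | 0 | 0
 109 | 0110111011111101100 | 0 | 0
 110 | 1101110111111011000 | 1 | 0
 111 | 1011101111110110000 | 1 | 0
 112 | 0111011111101100000 | 0 | 0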